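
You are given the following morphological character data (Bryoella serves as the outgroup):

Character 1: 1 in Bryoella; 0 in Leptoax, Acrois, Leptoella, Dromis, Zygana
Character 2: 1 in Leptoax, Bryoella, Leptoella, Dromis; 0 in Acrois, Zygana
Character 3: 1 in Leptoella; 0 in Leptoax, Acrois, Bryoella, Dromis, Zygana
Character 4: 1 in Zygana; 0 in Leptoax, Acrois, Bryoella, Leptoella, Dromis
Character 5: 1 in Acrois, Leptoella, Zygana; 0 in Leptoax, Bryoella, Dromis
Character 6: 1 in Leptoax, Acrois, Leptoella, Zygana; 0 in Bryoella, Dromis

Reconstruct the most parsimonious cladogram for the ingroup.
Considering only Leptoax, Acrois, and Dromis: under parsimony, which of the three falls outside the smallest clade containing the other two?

Dromis

Character polarity is set by the outgroup: the derived state is whichever differs from the outgroup's state, so for Character 1, Character 2 the derived state is '0', and for the remaining characters it is '1'.
Character 1 (derived state '0') is shared by all ingroup taxa — unites the whole ingroup.
Only Acrois and Zygana show the derived state '0' for Character 2, supporting them as a clade.
Character 3 (derived state '1') is unique to Leptoella (autapomorphy; uninformative for grouping).
Character 4: derived state '1' in Zygana only — an autapomorphy, so it tells us nothing about relationships among taxa.
Character 5: derived state '1' in Acrois, Leptoella, and Zygana only — synapomorphy for {Acrois, Leptoella, Zygana}.
Only Acrois, Leptoax, Leptoella, and Zygana show the derived state '1' for Character 6, supporting them as a clade.
Most parsimonious ingroup topology: (((Leptoella,(Zygana,Acrois)),Leptoax),Dromis).
Leptoax and Acrois share a more recent common ancestor with each other than either does with Dromis, so Dromis is the least closely related of the three.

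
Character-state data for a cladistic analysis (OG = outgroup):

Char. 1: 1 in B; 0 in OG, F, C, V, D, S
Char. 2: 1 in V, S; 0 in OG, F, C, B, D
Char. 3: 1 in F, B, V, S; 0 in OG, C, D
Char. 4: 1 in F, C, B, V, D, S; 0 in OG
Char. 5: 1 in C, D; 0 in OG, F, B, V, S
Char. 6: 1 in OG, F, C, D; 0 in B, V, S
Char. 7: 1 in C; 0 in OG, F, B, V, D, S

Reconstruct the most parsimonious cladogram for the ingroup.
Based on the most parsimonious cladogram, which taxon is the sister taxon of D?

Character polarity is set by the outgroup: the derived state is whichever differs from the outgroup's state, so for Char. 6 the derived state is '0', and for the remaining characters it is '1'.
Char. 1 (derived state '1') is unique to B (autapomorphy; uninformative for grouping).
Char. 2 (derived state '1') is shared by S and V — a synapomorphy uniting that clade.
Only B, F, S, and V show the derived state '1' for Char. 3, supporting them as a clade.
Char. 4 (derived state '1') is shared by all ingroup taxa — unites the whole ingroup.
Char. 5 (derived state '1') is shared by C and D — a synapomorphy uniting that clade.
Char. 6: derived state '0' in B, S, and V only — synapomorphy for {B, S, V}.
Char. 7: derived state '1' in C only — an autapomorphy, so it tells us nothing about relationships among taxa.
Most parsimonious ingroup topology: ((F,(B,(V,S))),(C,D)).
D and C form a cherry on this tree, so they are sister taxa.

C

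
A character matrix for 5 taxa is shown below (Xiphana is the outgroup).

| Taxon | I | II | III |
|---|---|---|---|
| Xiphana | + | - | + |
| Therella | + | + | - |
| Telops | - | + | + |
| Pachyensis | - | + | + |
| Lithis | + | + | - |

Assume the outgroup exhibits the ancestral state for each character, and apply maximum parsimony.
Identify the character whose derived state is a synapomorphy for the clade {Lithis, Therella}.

Character polarity is set by the outgroup: the derived state is whichever differs from the outgroup's state, so for I, III the derived state is '-', and for the remaining characters it is '+'.
I (derived state '-') is shared by Pachyensis and Telops — a synapomorphy uniting that clade.
II (derived state '+') is shared by all ingroup taxa — unites the whole ingroup.
III (derived state '-') is shared by Lithis and Therella — a synapomorphy uniting that clade.
Most parsimonious ingroup topology: ((Therella,Lithis),(Telops,Pachyensis)).
The clade {Lithis, Therella} is supported by III: its derived state '-' occurs in exactly those taxa and in no other taxon (including the outgroup).

III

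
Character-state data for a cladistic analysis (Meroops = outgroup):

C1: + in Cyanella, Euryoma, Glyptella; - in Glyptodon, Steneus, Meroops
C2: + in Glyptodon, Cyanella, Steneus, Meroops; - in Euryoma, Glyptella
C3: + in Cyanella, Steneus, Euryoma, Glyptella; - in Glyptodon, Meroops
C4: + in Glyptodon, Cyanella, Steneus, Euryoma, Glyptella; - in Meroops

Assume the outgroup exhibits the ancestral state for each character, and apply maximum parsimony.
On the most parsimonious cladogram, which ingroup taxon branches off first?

Glyptodon

Character polarity is set by the outgroup: the derived state is whichever differs from the outgroup's state, so for C2 the derived state is '-', and for the remaining characters it is '+'.
Only Cyanella, Euryoma, and Glyptella show the derived state '+' for C1, supporting them as a clade.
Only Euryoma and Glyptella show the derived state '-' for C2, supporting them as a clade.
C3: derived state '+' in Cyanella, Euryoma, Glyptella, and Steneus only — synapomorphy for {Cyanella, Euryoma, Glyptella, Steneus}.
C4 (derived state '+') is shared by all ingroup taxa — unites the whole ingroup.
Most parsimonious ingroup topology: ((Steneus,((Glyptella,Euryoma),Cyanella)),Glyptodon).
Glyptodon is sister to the clade containing all other ingroup taxa, so it is the earliest-diverging (most basal) ingroup lineage.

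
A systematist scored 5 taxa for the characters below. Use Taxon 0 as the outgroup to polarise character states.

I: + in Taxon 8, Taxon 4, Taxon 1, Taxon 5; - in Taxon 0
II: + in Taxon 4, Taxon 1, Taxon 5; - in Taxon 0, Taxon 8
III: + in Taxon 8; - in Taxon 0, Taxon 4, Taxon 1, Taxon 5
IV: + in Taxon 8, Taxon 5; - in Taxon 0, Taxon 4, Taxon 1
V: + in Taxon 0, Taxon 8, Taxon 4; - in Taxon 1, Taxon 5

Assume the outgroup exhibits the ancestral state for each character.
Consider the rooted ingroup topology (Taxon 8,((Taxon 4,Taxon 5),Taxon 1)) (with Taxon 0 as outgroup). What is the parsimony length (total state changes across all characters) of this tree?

Map each character onto (Taxon 8,((Taxon 4,Taxon 5),Taxon 1)) (rooted by Taxon 0) and count the minimum state changes it requires (Fitch parsimony):
I: 1; II: 1; III: 1; IV: 2; V: 2.
Total tree length = 7.

7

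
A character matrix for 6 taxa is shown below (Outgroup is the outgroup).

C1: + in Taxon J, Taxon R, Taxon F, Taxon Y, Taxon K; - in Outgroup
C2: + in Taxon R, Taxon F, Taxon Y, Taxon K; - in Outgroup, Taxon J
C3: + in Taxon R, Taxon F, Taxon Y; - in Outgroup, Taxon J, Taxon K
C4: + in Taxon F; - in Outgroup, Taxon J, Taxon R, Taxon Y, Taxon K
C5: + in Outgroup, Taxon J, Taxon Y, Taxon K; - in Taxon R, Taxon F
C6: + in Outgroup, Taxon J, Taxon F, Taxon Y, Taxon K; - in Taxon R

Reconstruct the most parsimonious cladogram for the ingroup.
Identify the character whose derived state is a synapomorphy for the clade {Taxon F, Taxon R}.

Character polarity is set by the outgroup: the derived state is whichever differs from the outgroup's state, so for C5, C6 the derived state is '-', and for the remaining characters it is '+'.
C1 (derived state '+') is shared by all ingroup taxa — unites the whole ingroup.
C2: derived state '+' in Taxon F, Taxon K, Taxon R, and Taxon Y only — synapomorphy for {Taxon F, Taxon K, Taxon R, Taxon Y}.
C3: derived state '+' in Taxon F, Taxon R, and Taxon Y only — synapomorphy for {Taxon F, Taxon R, Taxon Y}.
C4 (derived state '+') is unique to Taxon F (autapomorphy; uninformative for grouping).
C5 (derived state '-') is shared by Taxon F and Taxon R — a synapomorphy uniting that clade.
C6: derived state '-' in Taxon R only — an autapomorphy, so it tells us nothing about relationships among taxa.
Most parsimonious ingroup topology: (Taxon J,(((Taxon R,Taxon F),Taxon Y),Taxon K)).
The clade {Taxon F, Taxon R} is supported by C5: its derived state '-' occurs in exactly those taxa and in no other taxon (including the outgroup).

C5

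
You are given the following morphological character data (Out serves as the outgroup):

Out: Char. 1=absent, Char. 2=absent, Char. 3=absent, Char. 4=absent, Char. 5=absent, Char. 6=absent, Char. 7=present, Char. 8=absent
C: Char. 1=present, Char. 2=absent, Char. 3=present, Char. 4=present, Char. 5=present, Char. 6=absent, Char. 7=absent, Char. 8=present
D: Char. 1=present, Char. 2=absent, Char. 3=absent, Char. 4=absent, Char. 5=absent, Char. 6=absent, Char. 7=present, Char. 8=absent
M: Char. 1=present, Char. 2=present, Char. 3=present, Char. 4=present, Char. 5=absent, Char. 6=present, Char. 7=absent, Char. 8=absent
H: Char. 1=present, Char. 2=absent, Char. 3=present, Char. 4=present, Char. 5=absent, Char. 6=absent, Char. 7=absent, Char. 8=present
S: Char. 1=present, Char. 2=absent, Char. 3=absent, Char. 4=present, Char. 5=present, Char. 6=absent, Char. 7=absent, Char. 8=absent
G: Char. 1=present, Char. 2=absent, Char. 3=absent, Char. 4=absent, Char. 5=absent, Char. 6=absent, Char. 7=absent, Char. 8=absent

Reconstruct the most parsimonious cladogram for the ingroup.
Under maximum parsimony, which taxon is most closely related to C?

H

Character polarity is set by the outgroup: the derived state is whichever differs from the outgroup's state, so for Char. 7 the derived state is 'absent', and for the remaining characters it is 'present'.
Char. 1 (derived state 'present') is shared by all ingroup taxa — unites the whole ingroup.
Char. 2: derived state 'present' in M only — an autapomorphy, so it tells us nothing about relationships among taxa.
Char. 3 (derived state 'present') is shared by C, H, and M — a synapomorphy uniting that clade.
Char. 4 (derived state 'present') is shared by C, H, M, and S — a synapomorphy uniting that clade.
Char. 5 groups C and S, which is incompatible with the clades supported by the remaining characters; treating it as convergent (homoplasy) costs fewer steps than any alternative tree.
Char. 6: derived state 'present' in M only — an autapomorphy, so it tells us nothing about relationships among taxa.
Char. 7 (derived state 'absent') is shared by C, G, H, M, and S — a synapomorphy uniting that clade.
Only C and H show the derived state 'present' for Char. 8, supporting them as a clade.
Most parsimonious ingroup topology: (((((C,H),M),S),G),D).
C and H form a cherry on this tree, so they are sister taxa.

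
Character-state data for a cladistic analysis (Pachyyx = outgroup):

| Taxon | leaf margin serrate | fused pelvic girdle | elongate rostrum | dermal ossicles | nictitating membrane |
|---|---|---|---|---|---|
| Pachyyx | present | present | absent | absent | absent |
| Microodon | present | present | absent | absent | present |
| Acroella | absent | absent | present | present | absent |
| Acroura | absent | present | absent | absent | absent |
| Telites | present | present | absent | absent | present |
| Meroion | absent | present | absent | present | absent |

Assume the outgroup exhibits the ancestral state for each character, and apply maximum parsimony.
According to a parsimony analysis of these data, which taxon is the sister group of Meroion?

Acroella

Character polarity is set by the outgroup: the derived state is whichever differs from the outgroup's state, so for leaf margin serrate, fused pelvic girdle the derived state is 'absent', and for the remaining characters it is 'present'.
leaf margin serrate (derived state 'absent') is shared by Acroella, Acroura, and Meroion — a synapomorphy uniting that clade.
fused pelvic girdle (derived state 'absent') is unique to Acroella (autapomorphy; uninformative for grouping).
elongate rostrum (derived state 'present') is unique to Acroella (autapomorphy; uninformative for grouping).
dermal ossicles: derived state 'present' in Acroella and Meroion only — synapomorphy for {Acroella, Meroion}.
nictitating membrane: derived state 'present' in Microodon and Telites only — synapomorphy for {Microodon, Telites}.
Most parsimonious ingroup topology: ((Microodon,Telites),((Acroella,Meroion),Acroura)).
Meroion and Acroella form a cherry on this tree, so they are sister taxa.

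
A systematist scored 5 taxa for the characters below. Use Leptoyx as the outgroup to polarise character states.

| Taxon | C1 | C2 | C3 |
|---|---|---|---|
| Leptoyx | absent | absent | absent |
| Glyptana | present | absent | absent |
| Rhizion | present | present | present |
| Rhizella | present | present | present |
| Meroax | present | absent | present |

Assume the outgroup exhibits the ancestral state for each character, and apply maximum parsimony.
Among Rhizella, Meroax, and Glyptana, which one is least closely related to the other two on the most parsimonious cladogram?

Glyptana

The outgroup has state 'absent' for every character, so 'present' is the derived state throughout.
C1 (derived state 'present') is shared by all ingroup taxa — unites the whole ingroup.
C2 (derived state 'present') is shared by Rhizella and Rhizion — a synapomorphy uniting that clade.
C3 (derived state 'present') is shared by Meroax, Rhizella, and Rhizion — a synapomorphy uniting that clade.
Most parsimonious ingroup topology: (Glyptana,((Rhizion,Rhizella),Meroax)).
Rhizella and Meroax share a more recent common ancestor with each other than either does with Glyptana, so Glyptana is the least closely related of the three.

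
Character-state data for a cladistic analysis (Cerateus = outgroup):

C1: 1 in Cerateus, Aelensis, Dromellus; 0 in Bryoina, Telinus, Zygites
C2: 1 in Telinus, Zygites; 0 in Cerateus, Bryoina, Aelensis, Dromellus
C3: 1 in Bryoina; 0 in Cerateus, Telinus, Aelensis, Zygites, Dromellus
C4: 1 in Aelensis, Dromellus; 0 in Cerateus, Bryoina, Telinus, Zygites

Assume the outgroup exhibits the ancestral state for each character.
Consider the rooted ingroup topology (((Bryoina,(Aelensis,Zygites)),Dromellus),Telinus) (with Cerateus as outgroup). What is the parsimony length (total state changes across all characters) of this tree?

Map each character onto (((Bryoina,(Aelensis,Zygites)),Dromellus),Telinus) (rooted by Cerateus) and count the minimum state changes it requires (Fitch parsimony):
C1: 3; C2: 2; C3: 1; C4: 2.
Total tree length = 8.

8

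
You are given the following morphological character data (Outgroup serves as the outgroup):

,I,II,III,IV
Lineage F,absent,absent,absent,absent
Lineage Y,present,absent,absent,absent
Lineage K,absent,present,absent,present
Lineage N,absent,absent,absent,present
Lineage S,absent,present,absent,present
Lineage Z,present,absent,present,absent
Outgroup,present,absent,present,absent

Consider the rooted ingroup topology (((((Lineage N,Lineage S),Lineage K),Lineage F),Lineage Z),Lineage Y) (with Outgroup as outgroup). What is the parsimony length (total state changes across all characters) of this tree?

6

Map each character onto (((((Lineage N,Lineage S),Lineage K),Lineage F),Lineage Z),Lineage Y) (rooted by Outgroup) and count the minimum state changes it requires (Fitch parsimony):
I: 1; II: 2; III: 2; IV: 1.
Total tree length = 6.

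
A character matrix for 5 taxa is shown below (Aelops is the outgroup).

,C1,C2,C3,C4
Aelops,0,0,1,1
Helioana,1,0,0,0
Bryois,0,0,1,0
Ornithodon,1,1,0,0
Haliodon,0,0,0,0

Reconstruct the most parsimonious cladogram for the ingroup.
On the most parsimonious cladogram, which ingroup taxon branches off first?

Bryois

Character polarity is set by the outgroup: the derived state is whichever differs from the outgroup's state, so for C3, C4 the derived state is '0', and for the remaining characters it is '1'.
Only Helioana and Ornithodon show the derived state '1' for C1, supporting them as a clade.
C2 (derived state '1') is unique to Ornithodon (autapomorphy; uninformative for grouping).
C3 (derived state '0') is shared by Haliodon, Helioana, and Ornithodon — a synapomorphy uniting that clade.
All ingroup taxa share the derived state '0' for C4; it defines the ingroup but does not resolve relationships within it.
Most parsimonious ingroup topology: (((Helioana,Ornithodon),Haliodon),Bryois).
Bryois is sister to the clade containing all other ingroup taxa, so it is the earliest-diverging (most basal) ingroup lineage.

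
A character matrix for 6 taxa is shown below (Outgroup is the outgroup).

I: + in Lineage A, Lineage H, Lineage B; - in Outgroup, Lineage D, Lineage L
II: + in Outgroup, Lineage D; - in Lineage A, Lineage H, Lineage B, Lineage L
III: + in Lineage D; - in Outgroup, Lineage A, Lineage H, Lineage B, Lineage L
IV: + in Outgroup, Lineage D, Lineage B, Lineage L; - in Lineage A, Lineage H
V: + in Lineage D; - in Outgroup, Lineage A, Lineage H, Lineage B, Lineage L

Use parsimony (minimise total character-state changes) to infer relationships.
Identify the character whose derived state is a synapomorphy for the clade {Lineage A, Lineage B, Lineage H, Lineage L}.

Character polarity is set by the outgroup: the derived state is whichever differs from the outgroup's state, so for II, IV the derived state is '-', and for the remaining characters it is '+'.
I: derived state '+' in Lineage A, Lineage B, and Lineage H only — synapomorphy for {Lineage A, Lineage B, Lineage H}.
Only Lineage A, Lineage B, Lineage H, and Lineage L show the derived state '-' for II, supporting them as a clade.
III: derived state '+' in Lineage D only — an autapomorphy, so it tells us nothing about relationships among taxa.
IV (derived state '-') is shared by Lineage A and Lineage H — a synapomorphy uniting that clade.
V (derived state '+') is unique to Lineage D (autapomorphy; uninformative for grouping).
Most parsimonious ingroup topology: (Lineage D,(((Lineage A,Lineage H),Lineage B),Lineage L)).
The clade {Lineage A, Lineage B, Lineage H, Lineage L} is supported by II: its derived state '-' occurs in exactly those taxa and in no other taxon (including the outgroup).

II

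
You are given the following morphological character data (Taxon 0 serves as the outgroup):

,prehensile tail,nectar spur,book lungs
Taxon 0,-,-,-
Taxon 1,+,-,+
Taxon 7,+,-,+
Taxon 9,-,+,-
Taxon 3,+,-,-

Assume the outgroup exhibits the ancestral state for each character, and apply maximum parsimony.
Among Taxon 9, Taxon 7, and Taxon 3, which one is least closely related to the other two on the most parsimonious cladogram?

The outgroup has state '-' for every character, so '+' is the derived state throughout.
prehensile tail: derived state '+' in Taxon 1, Taxon 3, and Taxon 7 only — synapomorphy for {Taxon 1, Taxon 3, Taxon 7}.
nectar spur (derived state '+') is unique to Taxon 9 (autapomorphy; uninformative for grouping).
book lungs (derived state '+') is shared by Taxon 1 and Taxon 7 — a synapomorphy uniting that clade.
Most parsimonious ingroup topology: (((Taxon 1,Taxon 7),Taxon 3),Taxon 9).
Taxon 7 and Taxon 3 share a more recent common ancestor with each other than either does with Taxon 9, so Taxon 9 is the least closely related of the three.

Taxon 9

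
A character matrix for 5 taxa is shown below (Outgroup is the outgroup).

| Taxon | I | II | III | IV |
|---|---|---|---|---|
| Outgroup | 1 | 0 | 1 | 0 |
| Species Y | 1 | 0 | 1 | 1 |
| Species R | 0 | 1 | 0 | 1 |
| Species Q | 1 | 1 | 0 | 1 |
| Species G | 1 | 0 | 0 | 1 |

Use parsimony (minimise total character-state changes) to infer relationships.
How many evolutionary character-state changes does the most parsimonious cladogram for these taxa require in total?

4

Character polarity is set by the outgroup: the derived state is whichever differs from the outgroup's state, so for I, III the derived state is '0', and for the remaining characters it is '1'.
I: derived state '0' in Species R only — an autapomorphy, so it tells us nothing about relationships among taxa.
Only Species Q and Species R show the derived state '1' for II, supporting them as a clade.
III: derived state '0' in Species G, Species Q, and Species R only — synapomorphy for {Species G, Species Q, Species R}.
IV (derived state '1') is shared by all ingroup taxa — unites the whole ingroup.
Most parsimonious ingroup topology: (Species Y,((Species R,Species Q),Species G)).
Changes per character on this tree: I: 1; II: 1; III: 1; IV: 1.
Total = 4.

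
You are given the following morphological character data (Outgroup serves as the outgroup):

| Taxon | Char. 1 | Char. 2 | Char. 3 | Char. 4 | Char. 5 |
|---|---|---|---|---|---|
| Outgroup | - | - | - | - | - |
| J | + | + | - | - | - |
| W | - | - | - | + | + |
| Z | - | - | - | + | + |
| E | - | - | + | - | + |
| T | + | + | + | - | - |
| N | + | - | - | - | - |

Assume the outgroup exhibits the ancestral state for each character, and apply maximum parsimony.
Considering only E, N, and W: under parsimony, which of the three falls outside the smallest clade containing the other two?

N

The outgroup has state '-' for every character, so '+' is the derived state throughout.
Only J, N, and T show the derived state '+' for Char. 1, supporting them as a clade.
Only J and T show the derived state '+' for Char. 2, supporting them as a clade.
Char. 3 groups E and T, which is incompatible with the clades supported by the remaining characters; treating it as convergent (homoplasy) costs fewer steps than any alternative tree.
Char. 4 (derived state '+') is shared by W and Z — a synapomorphy uniting that clade.
Char. 5: derived state '+' in E, W, and Z only — synapomorphy for {E, W, Z}.
Most parsimonious ingroup topology: (((J,T),N),((W,Z),E)).
E and W share a more recent common ancestor with each other than either does with N, so N is the least closely related of the three.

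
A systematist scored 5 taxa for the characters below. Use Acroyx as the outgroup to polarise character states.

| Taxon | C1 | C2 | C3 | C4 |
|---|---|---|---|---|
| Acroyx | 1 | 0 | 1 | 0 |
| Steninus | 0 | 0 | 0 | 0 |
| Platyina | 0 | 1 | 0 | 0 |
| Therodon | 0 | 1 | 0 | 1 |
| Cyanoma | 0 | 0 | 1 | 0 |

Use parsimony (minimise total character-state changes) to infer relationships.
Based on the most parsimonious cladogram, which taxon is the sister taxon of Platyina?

Therodon

Character polarity is set by the outgroup: the derived state is whichever differs from the outgroup's state, so for C1, C3 the derived state is '0', and for the remaining characters it is '1'.
C1 (derived state '0') is shared by all ingroup taxa — unites the whole ingroup.
Only Platyina and Therodon show the derived state '1' for C2, supporting them as a clade.
C3: derived state '0' in Platyina, Steninus, and Therodon only — synapomorphy for {Platyina, Steninus, Therodon}.
C4 (derived state '1') is unique to Therodon (autapomorphy; uninformative for grouping).
Most parsimonious ingroup topology: ((Steninus,(Platyina,Therodon)),Cyanoma).
Platyina and Therodon form a cherry on this tree, so they are sister taxa.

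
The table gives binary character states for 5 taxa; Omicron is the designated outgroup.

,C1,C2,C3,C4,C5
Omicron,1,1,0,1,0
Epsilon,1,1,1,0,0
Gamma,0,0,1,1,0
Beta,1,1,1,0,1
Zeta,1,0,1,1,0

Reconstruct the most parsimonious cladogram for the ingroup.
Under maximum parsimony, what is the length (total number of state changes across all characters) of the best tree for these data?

Character polarity is set by the outgroup: the derived state is whichever differs from the outgroup's state, so for C1, C2, C4 the derived state is '0', and for the remaining characters it is '1'.
C1 (derived state '0') is unique to Gamma (autapomorphy; uninformative for grouping).
Only Gamma and Zeta show the derived state '0' for C2, supporting them as a clade.
All ingroup taxa share the derived state '1' for C3; it defines the ingroup but does not resolve relationships within it.
C4 (derived state '0') is shared by Beta and Epsilon — a synapomorphy uniting that clade.
C5 (derived state '1') is unique to Beta (autapomorphy; uninformative for grouping).
Most parsimonious ingroup topology: ((Epsilon,Beta),(Gamma,Zeta)).
Changes per character on this tree: C1: 1; C2: 1; C3: 1; C4: 1; C5: 1.
Total = 5.

5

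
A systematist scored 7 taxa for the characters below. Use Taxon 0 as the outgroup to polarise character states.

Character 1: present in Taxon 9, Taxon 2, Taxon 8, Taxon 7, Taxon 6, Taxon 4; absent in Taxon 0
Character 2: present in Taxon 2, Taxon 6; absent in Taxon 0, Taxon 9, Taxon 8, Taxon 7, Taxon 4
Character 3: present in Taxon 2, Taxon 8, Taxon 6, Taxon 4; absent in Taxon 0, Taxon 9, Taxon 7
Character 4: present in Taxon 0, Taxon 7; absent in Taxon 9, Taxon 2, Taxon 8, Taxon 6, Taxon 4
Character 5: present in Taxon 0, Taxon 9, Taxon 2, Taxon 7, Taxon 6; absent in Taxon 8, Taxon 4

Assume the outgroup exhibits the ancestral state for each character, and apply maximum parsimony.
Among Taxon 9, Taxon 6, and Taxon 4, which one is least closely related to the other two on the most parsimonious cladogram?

Taxon 9

Character polarity is set by the outgroup: the derived state is whichever differs from the outgroup's state, so for Character 4, Character 5 the derived state is 'absent', and for the remaining characters it is 'present'.
All ingroup taxa share the derived state 'present' for Character 1; it defines the ingroup but does not resolve relationships within it.
Character 2: derived state 'present' in Taxon 2 and Taxon 6 only — synapomorphy for {Taxon 2, Taxon 6}.
Character 3 (derived state 'present') is shared by Taxon 2, Taxon 4, Taxon 6, and Taxon 8 — a synapomorphy uniting that clade.
Only Taxon 2, Taxon 4, Taxon 6, Taxon 8, and Taxon 9 show the derived state 'absent' for Character 4, supporting them as a clade.
Character 5: derived state 'absent' in Taxon 4 and Taxon 8 only — synapomorphy for {Taxon 4, Taxon 8}.
Most parsimonious ingroup topology: ((Taxon 9,((Taxon 2,Taxon 6),(Taxon 8,Taxon 4))),Taxon 7).
Taxon 6 and Taxon 4 share a more recent common ancestor with each other than either does with Taxon 9, so Taxon 9 is the least closely related of the three.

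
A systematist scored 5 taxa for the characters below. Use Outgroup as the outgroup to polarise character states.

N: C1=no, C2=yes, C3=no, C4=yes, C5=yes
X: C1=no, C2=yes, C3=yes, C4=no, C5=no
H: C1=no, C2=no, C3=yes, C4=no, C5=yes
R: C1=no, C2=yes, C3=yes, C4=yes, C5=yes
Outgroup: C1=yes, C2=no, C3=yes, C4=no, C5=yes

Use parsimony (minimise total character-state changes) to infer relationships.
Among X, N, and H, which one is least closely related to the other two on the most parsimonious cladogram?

H

Character polarity is set by the outgroup: the derived state is whichever differs from the outgroup's state, so for C1, C3, C5 the derived state is 'no', and for the remaining characters it is 'yes'.
C1 (derived state 'no') is shared by all ingroup taxa — unites the whole ingroup.
Only N, R, and X show the derived state 'yes' for C2, supporting them as a clade.
C3: derived state 'no' in N only — an autapomorphy, so it tells us nothing about relationships among taxa.
Only N and R show the derived state 'yes' for C4, supporting them as a clade.
C5 (derived state 'no') is unique to X (autapomorphy; uninformative for grouping).
Most parsimonious ingroup topology: (((N,R),X),H).
X and N share a more recent common ancestor with each other than either does with H, so H is the least closely related of the three.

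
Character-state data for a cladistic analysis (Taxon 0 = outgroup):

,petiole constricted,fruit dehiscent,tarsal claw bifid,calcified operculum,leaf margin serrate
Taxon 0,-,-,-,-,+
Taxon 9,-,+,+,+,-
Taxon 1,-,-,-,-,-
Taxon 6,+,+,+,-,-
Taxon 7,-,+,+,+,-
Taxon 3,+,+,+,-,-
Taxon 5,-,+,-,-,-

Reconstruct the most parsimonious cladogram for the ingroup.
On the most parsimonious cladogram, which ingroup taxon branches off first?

Character polarity is set by the outgroup: the derived state is whichever differs from the outgroup's state, so for leaf margin serrate the derived state is '-', and for the remaining characters it is '+'.
petiole constricted (derived state '+') is shared by Taxon 3 and Taxon 6 — a synapomorphy uniting that clade.
fruit dehiscent (derived state '+') is shared by Taxon 3, Taxon 5, Taxon 6, Taxon 7, and Taxon 9 — a synapomorphy uniting that clade.
tarsal claw bifid: derived state '+' in Taxon 3, Taxon 6, Taxon 7, and Taxon 9 only — synapomorphy for {Taxon 3, Taxon 6, Taxon 7, Taxon 9}.
calcified operculum (derived state '+') is shared by Taxon 7 and Taxon 9 — a synapomorphy uniting that clade.
leaf margin serrate (derived state '-') is shared by all ingroup taxa — unites the whole ingroup.
Most parsimonious ingroup topology: ((((Taxon 9,Taxon 7),(Taxon 6,Taxon 3)),Taxon 5),Taxon 1).
Taxon 1 is sister to the clade containing all other ingroup taxa, so it is the earliest-diverging (most basal) ingroup lineage.

Taxon 1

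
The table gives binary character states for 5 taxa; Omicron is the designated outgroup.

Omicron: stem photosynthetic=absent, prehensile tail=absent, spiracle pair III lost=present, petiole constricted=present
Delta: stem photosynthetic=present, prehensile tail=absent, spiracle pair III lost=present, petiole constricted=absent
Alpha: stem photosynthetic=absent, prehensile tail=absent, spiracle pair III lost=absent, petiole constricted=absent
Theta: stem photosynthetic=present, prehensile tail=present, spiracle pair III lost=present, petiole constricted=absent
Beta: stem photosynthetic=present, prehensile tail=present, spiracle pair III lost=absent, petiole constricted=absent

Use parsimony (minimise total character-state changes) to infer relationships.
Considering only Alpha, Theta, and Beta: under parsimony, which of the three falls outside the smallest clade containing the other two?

Character polarity is set by the outgroup: the derived state is whichever differs from the outgroup's state, so for spiracle pair III lost, petiole constricted the derived state is 'absent', and for the remaining characters it is 'present'.
stem photosynthetic (derived state 'present') is shared by Beta, Delta, and Theta — a synapomorphy uniting that clade.
prehensile tail: derived state 'present' in Beta and Theta only — synapomorphy for {Beta, Theta}.
spiracle pair III lost (state 'absent') occurs in Alpha and Beta but conflicts with the nesting implied by the other characters — most parsimoniously interpreted as homoplasy.
petiole constricted (derived state 'absent') is shared by all ingroup taxa — unites the whole ingroup.
Most parsimonious ingroup topology: ((Delta,(Theta,Beta)),Alpha).
Theta and Beta share a more recent common ancestor with each other than either does with Alpha, so Alpha is the least closely related of the three.

Alpha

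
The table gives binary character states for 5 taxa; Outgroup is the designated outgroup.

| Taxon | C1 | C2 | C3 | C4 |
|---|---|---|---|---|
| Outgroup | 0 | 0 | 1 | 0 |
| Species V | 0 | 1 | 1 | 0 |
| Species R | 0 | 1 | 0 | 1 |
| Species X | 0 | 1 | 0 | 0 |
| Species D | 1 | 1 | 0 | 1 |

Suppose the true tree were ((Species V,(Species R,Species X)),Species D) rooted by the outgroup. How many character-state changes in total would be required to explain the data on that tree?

Map each character onto ((Species V,(Species R,Species X)),Species D) (rooted by Outgroup) and count the minimum state changes it requires (Fitch parsimony):
C1: 1; C2: 1; C3: 2; C4: 2.
Total tree length = 6.

6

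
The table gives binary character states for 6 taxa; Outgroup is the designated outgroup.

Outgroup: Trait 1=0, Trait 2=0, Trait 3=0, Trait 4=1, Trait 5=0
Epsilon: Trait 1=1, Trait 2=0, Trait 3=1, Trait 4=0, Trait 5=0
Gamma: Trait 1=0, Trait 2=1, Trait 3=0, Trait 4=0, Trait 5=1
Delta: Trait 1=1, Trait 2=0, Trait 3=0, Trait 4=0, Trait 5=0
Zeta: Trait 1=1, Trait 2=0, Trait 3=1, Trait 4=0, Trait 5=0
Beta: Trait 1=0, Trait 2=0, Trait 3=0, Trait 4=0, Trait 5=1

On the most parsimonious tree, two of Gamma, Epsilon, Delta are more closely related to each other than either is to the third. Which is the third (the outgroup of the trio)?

Character polarity is set by the outgroup: the derived state is whichever differs from the outgroup's state, so for Trait 4 the derived state is '0', and for the remaining characters it is '1'.
Trait 1: derived state '1' in Delta, Epsilon, and Zeta only — synapomorphy for {Delta, Epsilon, Zeta}.
Trait 2: derived state '1' in Gamma only — an autapomorphy, so it tells us nothing about relationships among taxa.
Only Epsilon and Zeta show the derived state '1' for Trait 3, supporting them as a clade.
All ingroup taxa share the derived state '0' for Trait 4; it defines the ingroup but does not resolve relationships within it.
Only Beta and Gamma show the derived state '1' for Trait 5, supporting them as a clade.
Most parsimonious ingroup topology: (((Epsilon,Zeta),Delta),(Gamma,Beta)).
Epsilon and Delta share a more recent common ancestor with each other than either does with Gamma, so Gamma is the least closely related of the three.

Gamma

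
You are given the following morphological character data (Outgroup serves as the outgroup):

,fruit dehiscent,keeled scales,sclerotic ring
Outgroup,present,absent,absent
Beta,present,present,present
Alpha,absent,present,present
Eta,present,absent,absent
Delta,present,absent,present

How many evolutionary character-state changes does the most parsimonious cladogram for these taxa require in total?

Character polarity is set by the outgroup: the derived state is whichever differs from the outgroup's state, so for fruit dehiscent the derived state is 'absent', and for the remaining characters it is 'present'.
fruit dehiscent (derived state 'absent') is unique to Alpha (autapomorphy; uninformative for grouping).
keeled scales: derived state 'present' in Alpha and Beta only — synapomorphy for {Alpha, Beta}.
sclerotic ring: derived state 'present' in Alpha, Beta, and Delta only — synapomorphy for {Alpha, Beta, Delta}.
Most parsimonious ingroup topology: (((Beta,Alpha),Delta),Eta).
Changes per character on this tree: fruit dehiscent: 1; keeled scales: 1; sclerotic ring: 1.
Total = 3.

3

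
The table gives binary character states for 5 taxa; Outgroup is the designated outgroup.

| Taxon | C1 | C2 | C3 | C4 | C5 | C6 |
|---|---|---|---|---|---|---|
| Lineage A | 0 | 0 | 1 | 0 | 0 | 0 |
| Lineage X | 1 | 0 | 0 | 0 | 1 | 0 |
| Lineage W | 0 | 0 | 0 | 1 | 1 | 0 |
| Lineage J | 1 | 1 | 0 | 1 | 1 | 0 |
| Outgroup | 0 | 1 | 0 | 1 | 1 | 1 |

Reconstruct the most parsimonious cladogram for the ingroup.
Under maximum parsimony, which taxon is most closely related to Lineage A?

Character polarity is set by the outgroup: the derived state is whichever differs from the outgroup's state, so for C2, C4, C5, C6 the derived state is '0', and for the remaining characters it is '1'.
C1 groups Lineage J and Lineage X, which is incompatible with the clades supported by the remaining characters; treating it as convergent (homoplasy) costs fewer steps than any alternative tree.
C2 (derived state '0') is shared by Lineage A, Lineage W, and Lineage X — a synapomorphy uniting that clade.
C3 (derived state '1') is unique to Lineage A (autapomorphy; uninformative for grouping).
C4: derived state '0' in Lineage A and Lineage X only — synapomorphy for {Lineage A, Lineage X}.
C5: derived state '0' in Lineage A only — an autapomorphy, so it tells us nothing about relationships among taxa.
C6 (derived state '0') is shared by all ingroup taxa — unites the whole ingroup.
Most parsimonious ingroup topology: ((Lineage W,(Lineage A,Lineage X)),Lineage J).
Lineage A and Lineage X form a cherry on this tree, so they are sister taxa.

Lineage X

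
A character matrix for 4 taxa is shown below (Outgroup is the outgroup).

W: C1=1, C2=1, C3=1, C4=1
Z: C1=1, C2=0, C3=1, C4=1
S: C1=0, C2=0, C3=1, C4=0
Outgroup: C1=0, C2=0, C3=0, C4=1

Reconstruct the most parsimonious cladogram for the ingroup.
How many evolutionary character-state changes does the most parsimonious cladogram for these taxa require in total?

Character polarity is set by the outgroup: the derived state is whichever differs from the outgroup's state, so for C4 the derived state is '0', and for the remaining characters it is '1'.
C1 (derived state '1') is shared by W and Z — a synapomorphy uniting that clade.
C2: derived state '1' in W only — an autapomorphy, so it tells us nothing about relationships among taxa.
All ingroup taxa share the derived state '1' for C3; it defines the ingroup but does not resolve relationships within it.
C4 (derived state '0') is unique to S (autapomorphy; uninformative for grouping).
Most parsimonious ingroup topology: ((W,Z),S).
Changes per character on this tree: C1: 1; C2: 1; C3: 1; C4: 1.
Total = 4.

4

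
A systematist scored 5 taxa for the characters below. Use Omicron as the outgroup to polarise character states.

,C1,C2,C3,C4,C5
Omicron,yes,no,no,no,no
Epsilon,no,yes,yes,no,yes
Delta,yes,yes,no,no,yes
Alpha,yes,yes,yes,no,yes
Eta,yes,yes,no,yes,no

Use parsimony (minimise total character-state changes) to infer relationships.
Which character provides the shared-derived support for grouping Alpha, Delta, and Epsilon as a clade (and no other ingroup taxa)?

C5

Character polarity is set by the outgroup: the derived state is whichever differs from the outgroup's state, so for C1 the derived state is 'no', and for the remaining characters it is 'yes'.
C1 (derived state 'no') is unique to Epsilon (autapomorphy; uninformative for grouping).
C2 (derived state 'yes') is shared by all ingroup taxa — unites the whole ingroup.
Only Alpha and Epsilon show the derived state 'yes' for C3, supporting them as a clade.
C4: derived state 'yes' in Eta only — an autapomorphy, so it tells us nothing about relationships among taxa.
C5 (derived state 'yes') is shared by Alpha, Delta, and Epsilon — a synapomorphy uniting that clade.
Most parsimonious ingroup topology: (((Epsilon,Alpha),Delta),Eta).
The clade {Alpha, Delta, Epsilon} is supported by C5: its derived state 'yes' occurs in exactly those taxa and in no other taxon (including the outgroup).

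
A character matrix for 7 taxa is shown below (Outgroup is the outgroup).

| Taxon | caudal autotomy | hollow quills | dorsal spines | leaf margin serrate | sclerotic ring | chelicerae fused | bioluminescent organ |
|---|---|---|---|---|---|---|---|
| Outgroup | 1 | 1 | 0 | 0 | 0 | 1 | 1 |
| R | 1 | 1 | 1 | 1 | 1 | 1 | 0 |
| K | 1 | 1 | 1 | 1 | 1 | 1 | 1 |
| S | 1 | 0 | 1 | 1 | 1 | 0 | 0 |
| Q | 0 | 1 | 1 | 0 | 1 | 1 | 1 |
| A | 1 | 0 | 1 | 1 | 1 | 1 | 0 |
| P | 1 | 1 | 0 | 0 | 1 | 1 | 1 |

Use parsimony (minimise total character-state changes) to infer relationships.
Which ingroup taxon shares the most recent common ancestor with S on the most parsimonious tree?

Character polarity is set by the outgroup: the derived state is whichever differs from the outgroup's state, so for caudal autotomy, hollow quills, chelicerae fused, bioluminescent organ the derived state is '0', and for the remaining characters it is '1'.
caudal autotomy (derived state '0') is unique to Q (autapomorphy; uninformative for grouping).
hollow quills: derived state '0' in A and S only — synapomorphy for {A, S}.
dorsal spines (derived state '1') is shared by A, K, Q, R, and S — a synapomorphy uniting that clade.
Only A, K, R, and S show the derived state '1' for leaf margin serrate, supporting them as a clade.
All ingroup taxa share the derived state '1' for sclerotic ring; it defines the ingroup but does not resolve relationships within it.
chelicerae fused (derived state '0') is unique to S (autapomorphy; uninformative for grouping).
Only A, R, and S show the derived state '0' for bioluminescent organ, supporting them as a clade.
Most parsimonious ingroup topology: ((((R,(S,A)),K),Q),P).
S and A form a cherry on this tree, so they are sister taxa.

A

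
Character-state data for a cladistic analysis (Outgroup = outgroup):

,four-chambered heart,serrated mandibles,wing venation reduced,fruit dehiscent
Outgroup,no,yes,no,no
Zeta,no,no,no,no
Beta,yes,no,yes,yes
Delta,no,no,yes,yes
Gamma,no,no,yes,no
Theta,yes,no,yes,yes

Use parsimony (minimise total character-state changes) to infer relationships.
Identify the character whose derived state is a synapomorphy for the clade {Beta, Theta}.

Character polarity is set by the outgroup: the derived state is whichever differs from the outgroup's state, so for serrated mandibles the derived state is 'no', and for the remaining characters it is 'yes'.
four-chambered heart (derived state 'yes') is shared by Beta and Theta — a synapomorphy uniting that clade.
serrated mandibles (derived state 'no') is shared by all ingroup taxa — unites the whole ingroup.
wing venation reduced (derived state 'yes') is shared by Beta, Delta, Gamma, and Theta — a synapomorphy uniting that clade.
Only Beta, Delta, and Theta show the derived state 'yes' for fruit dehiscent, supporting them as a clade.
Most parsimonious ingroup topology: (Zeta,(((Beta,Theta),Delta),Gamma)).
The clade {Beta, Theta} is supported by four-chambered heart: its derived state 'yes' occurs in exactly those taxa and in no other taxon (including the outgroup).

four-chambered heart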